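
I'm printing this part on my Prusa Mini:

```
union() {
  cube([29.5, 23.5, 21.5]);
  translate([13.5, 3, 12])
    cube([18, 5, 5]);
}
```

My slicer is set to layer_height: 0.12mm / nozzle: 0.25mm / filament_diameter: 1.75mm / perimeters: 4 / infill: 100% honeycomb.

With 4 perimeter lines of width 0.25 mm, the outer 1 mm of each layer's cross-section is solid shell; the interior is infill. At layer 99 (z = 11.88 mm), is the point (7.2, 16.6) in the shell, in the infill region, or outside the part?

infill

At z = 11.88 mm: the cube is present — its section is the full 29.5×23.5 rectangle; the cube at (13.5, 3) is not intersected at this z (z outside [12, 17]); Combining (union): only the 29.5×23.5 cube is present, so the union is just that shape — 1 connected region. Overall, the cross-section is a single solid region. The nearest boundary edge runs (29.50, 23.50)→(0.00, 23.50); distance from the point to it = 6.90 mm. The point is inside the cross-section and 6.90 mm from the nearest boundary — more than the 1 mm shell width (4 × 0.25), so it's in the infill interior.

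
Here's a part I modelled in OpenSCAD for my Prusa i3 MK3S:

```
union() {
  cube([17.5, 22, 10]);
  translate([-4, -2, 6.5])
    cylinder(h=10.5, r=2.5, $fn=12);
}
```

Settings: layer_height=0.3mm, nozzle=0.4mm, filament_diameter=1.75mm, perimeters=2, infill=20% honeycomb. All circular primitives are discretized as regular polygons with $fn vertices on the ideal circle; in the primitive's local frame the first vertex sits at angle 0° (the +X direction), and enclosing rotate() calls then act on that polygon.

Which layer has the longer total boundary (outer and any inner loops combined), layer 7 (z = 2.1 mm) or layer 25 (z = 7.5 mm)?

layer 25 (z = 7.5 mm)

Layer 7 (z = 2.1): the cube (footprint 17.5×22) is included at this height (perimeter 79.00 mm); the cylinder at (-4, -2) is not intersected at this z (z outside [6.5, 17]); Taking the union: only the 17.5×22 cube is present, so the union is just that shape — boundary = 79.00 mm. So its perimeter = 79.00 mm. Layer 25 (z = 7.5): the cube (footprint 17.5×22) is included at this height (perimeter 79.00 mm); the r=2.5 cylinder at (-4, -2) gives a regular 12-gon of circumradius 2.5 (constant along its height) (perimeter = 2·12·2.500·sin(180°/12) = 15.53 mm); Merging all regions: the 2 present regions are separate (no shared area or edge), so areas and boundary lengths simply add and each stays a separate island — boundary = 94.53 mm. So its perimeter = 94.53 mm. Layer 25 is larger (94.53 vs 79.00 mm).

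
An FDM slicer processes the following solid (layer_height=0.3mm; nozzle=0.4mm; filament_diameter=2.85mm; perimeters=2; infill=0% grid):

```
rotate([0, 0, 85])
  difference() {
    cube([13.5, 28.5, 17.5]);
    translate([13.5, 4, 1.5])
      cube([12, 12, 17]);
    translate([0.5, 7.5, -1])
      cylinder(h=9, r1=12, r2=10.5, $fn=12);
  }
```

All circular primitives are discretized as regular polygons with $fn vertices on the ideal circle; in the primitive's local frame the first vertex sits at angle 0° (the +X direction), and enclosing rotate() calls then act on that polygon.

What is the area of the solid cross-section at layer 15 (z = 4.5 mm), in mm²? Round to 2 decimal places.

At z = 4.5 mm: the 13.5×28.5 cube contributes its full rectangle (area 384.75 mm²); the 12×12 cube at (13.5, 4) contributes its full rectangle (area 144.00 mm²); the cone at (0.5, 7.5): at t=0.611 of its height the radius interpolates to r₁+(r₂−r₁)t = 11.083, giving a regular 12-gon of that circumradius (area = (12/2)·11.083²·sin(360°/12) = 368.52 mm²); After the difference (first − rest): starting from the 13.5×28.5 cube (384.75 mm²), the 12×12 cube at (13.5, 4) misses the remaining region (no effect); the cone at (0.5, 7.5) partially overlaps it — only the 175.57 mm² overlap (of its 368.52 mm²) is removed, clipping the outline — area = 209.18 mm²; (rotated 85° about Z; rotation is an isometry so areas/perimeters/island counts are preserved). Overall, the cross-section is a single solid region. Net area = 209.18 mm².

209.18 mm²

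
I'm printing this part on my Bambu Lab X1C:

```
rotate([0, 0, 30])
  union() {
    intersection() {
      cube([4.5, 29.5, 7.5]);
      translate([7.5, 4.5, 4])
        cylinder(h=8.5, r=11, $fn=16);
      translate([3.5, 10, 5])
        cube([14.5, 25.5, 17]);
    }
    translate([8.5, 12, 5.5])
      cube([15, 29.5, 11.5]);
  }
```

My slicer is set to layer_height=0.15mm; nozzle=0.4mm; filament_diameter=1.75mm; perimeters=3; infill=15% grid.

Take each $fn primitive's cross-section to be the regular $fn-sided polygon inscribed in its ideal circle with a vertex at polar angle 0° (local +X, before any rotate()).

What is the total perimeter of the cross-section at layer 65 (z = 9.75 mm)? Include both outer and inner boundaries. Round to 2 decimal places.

89.00 mm

At z = 9.75 mm: the cube is not intersected at this z (z outside [0, 7.5]); the r=11 cylinder at (7.5, 4.5) gives a regular 16-gon of circumradius 11 (constant along its height) (perimeter = 2·16·11.000·sin(180°/16) = 68.67 mm); the cube at (3.5, 10) (footprint 14.5×25.5) is included at this height (perimeter 80.00 mm); Keeping only the common overlap: at least one operand is absent at this height, so nothing remains; the 15×29.5 cube at (8.5, 12) contributes its full rectangle (perimeter 89.00 mm); Taking the union: only the 15×29.5 cube at (8.5, 12) is present, so the union is just that shape — boundary = 89.00 mm; (rotated 30° about Z; rotation is an isometry so areas/perimeters/island counts are preserved). Overall, the cross-section is a single solid region. Total boundary length (outer) = 89.00 mm.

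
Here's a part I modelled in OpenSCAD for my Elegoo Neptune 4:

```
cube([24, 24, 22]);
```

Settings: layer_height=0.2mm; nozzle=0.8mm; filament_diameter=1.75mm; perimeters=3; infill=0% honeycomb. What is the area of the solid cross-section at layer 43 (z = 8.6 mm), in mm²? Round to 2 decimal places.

576.00 mm²

At z = 8.6 mm: the 24×24 cube contributes its full rectangle (area 576.00 mm²). Overall, the cross-section is a single solid region. Net area = 576.00 mm².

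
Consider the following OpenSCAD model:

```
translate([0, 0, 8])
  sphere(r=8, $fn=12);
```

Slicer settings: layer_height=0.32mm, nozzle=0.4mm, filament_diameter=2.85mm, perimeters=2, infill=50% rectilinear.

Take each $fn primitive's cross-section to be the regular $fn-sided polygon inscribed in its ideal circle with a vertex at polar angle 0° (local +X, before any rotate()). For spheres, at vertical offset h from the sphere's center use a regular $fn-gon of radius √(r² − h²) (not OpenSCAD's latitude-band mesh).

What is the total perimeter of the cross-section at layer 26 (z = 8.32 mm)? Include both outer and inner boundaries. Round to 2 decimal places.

49.65 mm

At z = 8.32 mm: the r=8 sphere slices to a regular 12-gon of circumradius 7.994 (√(r²−h²) with h=0.32 from center) (perimeter = 2·12·7.994·sin(180°/12) = 49.65 mm). Overall, the cross-section is a single solid region. Total boundary length (outer) = 49.65 mm.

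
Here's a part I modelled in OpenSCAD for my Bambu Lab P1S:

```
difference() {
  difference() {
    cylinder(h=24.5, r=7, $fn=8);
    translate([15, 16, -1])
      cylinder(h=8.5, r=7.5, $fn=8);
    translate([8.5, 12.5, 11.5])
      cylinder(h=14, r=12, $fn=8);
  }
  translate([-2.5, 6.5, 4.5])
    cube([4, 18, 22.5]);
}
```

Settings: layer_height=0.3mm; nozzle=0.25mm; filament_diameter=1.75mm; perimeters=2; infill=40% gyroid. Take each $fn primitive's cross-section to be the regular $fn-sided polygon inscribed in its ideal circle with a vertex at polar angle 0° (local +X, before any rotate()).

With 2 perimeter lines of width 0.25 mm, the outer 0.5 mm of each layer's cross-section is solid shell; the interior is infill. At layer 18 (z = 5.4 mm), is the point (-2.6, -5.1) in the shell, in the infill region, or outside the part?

At z = 5.4 mm: the r=7 cylinder contributes a regular 8-gon of circumradius 7; the cylinder at (15, 16): section is a regular 8-gon, circumradius r=7.5; the cylinder at (8.5, 12.5) is absent (z outside [11.5, 25.5]); Taking the first minus the rest: starting from the r=7 cylinder, the r=7.5 cylinder at (15, 16) misses the remaining region (no effect) — 1 connected region; the cube at (-2.5, 6.5) (footprint 4×18) is included at this height; Subtracting the remaining from the first: starting from the result so far, the 4×18 cube at (-2.5, 6.5) partially overlaps it — only the 0.60 mm² overlap (of its 72.00 mm²) is removed, clipping the outline — 1 connected region. Overall, the cross-section is a single solid region. The nearest boundary edge runs (-0.00, -7.00)→(-4.95, -4.95); distance from the point to it = 0.76 mm. The point is inside the cross-section and 0.76 mm from the nearest boundary — more than the 0.5 mm shell width (2 × 0.25), so it's in the infill interior.

infill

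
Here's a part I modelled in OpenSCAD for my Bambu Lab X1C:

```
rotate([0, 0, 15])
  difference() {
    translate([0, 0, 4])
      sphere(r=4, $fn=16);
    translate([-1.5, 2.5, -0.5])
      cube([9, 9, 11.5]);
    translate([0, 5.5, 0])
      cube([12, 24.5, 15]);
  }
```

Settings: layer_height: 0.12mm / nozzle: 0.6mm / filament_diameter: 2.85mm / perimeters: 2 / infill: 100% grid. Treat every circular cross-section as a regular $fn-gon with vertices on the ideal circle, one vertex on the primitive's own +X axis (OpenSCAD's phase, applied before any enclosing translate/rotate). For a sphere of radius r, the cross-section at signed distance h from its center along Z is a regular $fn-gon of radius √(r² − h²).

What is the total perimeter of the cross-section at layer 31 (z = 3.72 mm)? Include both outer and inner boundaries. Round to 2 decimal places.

25.61 mm

At z = 3.72 mm: the sphere: section is a regular 16-gon, circumradius = √(r²−h²) = √(4²−0.28²) = 3.990 (perimeter = 2·16·3.990·sin(180°/16) = 24.91 mm); the 9×9 cube at (-1.5, 2.5) contributes its full rectangle (perimeter 36.00 mm); the cube at (0, 5.5) is present — its section is the full 12×24.5 rectangle (perimeter 73.00 mm); Taking the first minus the rest: starting from the r=4 sphere, the 9×9 cube at (-1.5, 2.5) partially overlaps it — only the 5.07 mm² overlap (of its 81.00 mm²) is removed, clipping the outline; the 12×24.5 cube at (0, 5.5) misses the remaining region (no effect) — boundary = 25.61 mm; (rotated 15° about Z; rotation is an isometry so areas/perimeters/island counts are preserved). Overall, the cross-section is a single solid region. Total boundary length (outer) = 25.61 mm.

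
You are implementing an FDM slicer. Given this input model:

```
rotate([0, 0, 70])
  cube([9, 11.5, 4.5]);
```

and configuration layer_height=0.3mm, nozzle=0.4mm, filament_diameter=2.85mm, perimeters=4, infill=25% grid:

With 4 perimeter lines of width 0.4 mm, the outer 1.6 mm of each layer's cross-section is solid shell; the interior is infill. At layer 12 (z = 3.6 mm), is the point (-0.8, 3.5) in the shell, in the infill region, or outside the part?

At z = 3.6 mm: the cube (footprint 9×11.5) is included at this height; (whole slice rotated 70° about Z — lengths, areas and connectivity unchanged). Overall, the cross-section is a single solid region. Undo the 70° rotation: the query point maps to (3.015, 1.949) in the un-rotated model frame. The nearest boundary edge runs (0.00, 0.00)→(9.00, 0.00); distance from the point to it = 1.95 mm. The point is inside the cross-section and 1.95 mm from the nearest boundary — more than the 1.6 mm shell width (4 × 0.4), so it's in the infill interior.

infill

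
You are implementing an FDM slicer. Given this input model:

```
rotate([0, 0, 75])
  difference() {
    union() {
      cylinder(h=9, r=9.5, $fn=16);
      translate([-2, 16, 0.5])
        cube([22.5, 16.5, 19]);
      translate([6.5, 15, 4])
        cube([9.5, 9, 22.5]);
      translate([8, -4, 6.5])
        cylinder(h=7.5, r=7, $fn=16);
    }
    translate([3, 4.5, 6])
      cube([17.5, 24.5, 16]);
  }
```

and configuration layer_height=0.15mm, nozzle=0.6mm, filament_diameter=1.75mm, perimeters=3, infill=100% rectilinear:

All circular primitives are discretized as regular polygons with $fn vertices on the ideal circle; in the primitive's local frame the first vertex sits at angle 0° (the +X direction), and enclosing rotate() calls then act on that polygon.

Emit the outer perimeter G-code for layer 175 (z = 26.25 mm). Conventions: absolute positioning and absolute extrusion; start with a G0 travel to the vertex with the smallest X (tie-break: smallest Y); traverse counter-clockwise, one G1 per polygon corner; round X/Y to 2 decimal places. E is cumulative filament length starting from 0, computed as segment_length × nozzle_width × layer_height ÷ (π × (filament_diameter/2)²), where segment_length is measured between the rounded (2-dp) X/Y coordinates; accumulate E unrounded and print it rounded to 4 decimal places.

G0 X-21.50 Y12.49 Z26.25
G1 X-12.81 Y10.16 E0.3366
G1 X-10.35 Y19.34 E0.6923
G1 X-19.04 Y21.67 E1.0289
G1 X-21.50 Y12.49 E1.3845

At z = 26.25 mm: the cylinder is absent (z outside [0, 9]); the cube at (-2, 16) is absent (z outside [0.5, 19.5]); the 9.5×9 cube at (6.5, 15) contributes its full rectangle; the cylinder at (8, -4) is not intersected at this z (z outside [6.5, 14]); Combining (union): only the 9.5×9 cube at (6.5, 15) is present, so the union is just that shape — 1 connected region; the cube at (3, 4.5) is absent (z outside [6, 22]); Subtracting the remaining from the first: none of the subtracted shapes is present at this height, so that combined region is unchanged — 1 connected region; (whole slice rotated 75° about Z — lengths, areas and connectivity unchanged). The outline is a single polygon with 4 vertices. Extrusion per mm of travel: 0.6 × 0.15 / (π × 0.875²) = 0.037418. Accumulating E over each segment gives final E = 1.3845.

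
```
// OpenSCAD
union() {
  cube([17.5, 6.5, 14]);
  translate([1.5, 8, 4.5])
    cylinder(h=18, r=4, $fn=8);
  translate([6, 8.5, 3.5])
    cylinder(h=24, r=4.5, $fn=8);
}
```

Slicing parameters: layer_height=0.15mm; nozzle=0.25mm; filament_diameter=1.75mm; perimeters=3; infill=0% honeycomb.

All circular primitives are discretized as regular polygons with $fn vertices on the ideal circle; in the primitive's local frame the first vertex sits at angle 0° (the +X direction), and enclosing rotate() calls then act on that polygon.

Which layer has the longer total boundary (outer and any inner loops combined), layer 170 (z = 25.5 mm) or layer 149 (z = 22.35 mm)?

Layer 170 (z = 25.5): the cube does not reach this height (z outside [0, 14]); the cylinder at (1.5, 8) is not intersected at this z (z outside [4.5, 22.5]); the cylinder at (6, 8.5): section is a regular 8-gon, circumradius r=4.5 (perimeter = 2·8·4.500·sin(180°/8) = 27.55 mm); Merging all regions: only the r=4.5 cylinder at (6, 8.5) is present, so the union is just that shape — boundary = 27.55 mm. So its perimeter = 27.55 mm. Layer 149 (z = 22.35): the cube does not reach this height (z outside [0, 14]); the r=4 cylinder at (1.5, 8) gives a regular 8-gon of circumradius 4 (constant along its height) (perimeter = 2·8·4.000·sin(180°/8) = 24.49 mm); the r=4.5 cylinder at (6, 8.5) gives a regular 8-gon of circumradius 4.5 (constant along its height) (perimeter = 2·8·4.500·sin(180°/8) = 27.55 mm); Merging all regions: the regions partially overlap (shared area 16.63 mm²), so the edge portions inside another operand are dropped and the merged outline is re-measured after clipping — boundary = 35.89 mm. So its perimeter = 35.89 mm. Layer 149 is larger (35.89 vs 27.55 mm).

layer 149 (z = 22.35 mm)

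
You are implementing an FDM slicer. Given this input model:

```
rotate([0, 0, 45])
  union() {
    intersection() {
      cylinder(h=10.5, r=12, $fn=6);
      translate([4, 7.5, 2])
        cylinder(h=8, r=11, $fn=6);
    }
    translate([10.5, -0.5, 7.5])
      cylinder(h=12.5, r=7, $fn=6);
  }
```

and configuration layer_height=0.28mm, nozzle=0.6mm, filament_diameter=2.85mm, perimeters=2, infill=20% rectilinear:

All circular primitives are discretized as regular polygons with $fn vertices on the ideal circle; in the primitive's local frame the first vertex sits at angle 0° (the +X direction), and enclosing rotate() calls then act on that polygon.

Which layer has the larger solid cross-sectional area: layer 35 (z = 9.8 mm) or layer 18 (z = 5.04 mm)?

Layer 35 (z = 9.8): the cylinder: section is a regular 6-gon, circumradius r=12 (area = (6/2)·12.000²·sin(360°/6) = 374.12 mm²); the r=11 cylinder at (4, 7.5) contributes a regular 6-gon of circumradius 11 (area = (6/2)·11.000²·sin(360°/6) = 314.37 mm²); Taking the intersection: the r=11 cylinder at (4, 7.5) partially overlaps the r=12 cylinder; clipping to the common part keeps 171.52 mm² — area = 171.52 mm²; the r=7 cylinder at (10.5, -0.5) gives a regular 6-gon of circumradius 7 (constant along its height) (area = (6/2)·7.000²·sin(360°/6) = 127.31 mm²); Taking the union: the regions partially overlap — summed areas 298.82 mm² minus the doubly-counted overlap 39.64 mm² gives 259.18 mm² — area = 259.18 mm²; (whole slice rotated 45° about Z — lengths, areas and connectivity unchanged). So its area = 259.18 mm². Layer 18 (z = 5.04): the r=12 cylinder gives a regular 6-gon of circumradius 12 (constant along its height) (area = (6/2)·12.000²·sin(360°/6) = 374.12 mm²); the r=11 cylinder at (4, 7.5) contributes a regular 6-gon of circumradius 11 (area = (6/2)·11.000²·sin(360°/6) = 314.37 mm²); Taking the intersection: the r=11 cylinder at (4, 7.5) partially overlaps the r=12 cylinder; clipping to the common part keeps 171.52 mm² — area = 171.52 mm²; the cylinder at (10.5, -0.5) does not reach this height (z outside [7.5, 20]); Combining (union): only the result so far is present, so the union is just that shape — area = 171.52 mm²; (whole slice rotated 45° about Z — lengths, areas and connectivity unchanged). So its area = 171.52 mm². Layer 35 is larger (259.18 vs 171.52 mm²).

layer 35 (z = 9.8 mm)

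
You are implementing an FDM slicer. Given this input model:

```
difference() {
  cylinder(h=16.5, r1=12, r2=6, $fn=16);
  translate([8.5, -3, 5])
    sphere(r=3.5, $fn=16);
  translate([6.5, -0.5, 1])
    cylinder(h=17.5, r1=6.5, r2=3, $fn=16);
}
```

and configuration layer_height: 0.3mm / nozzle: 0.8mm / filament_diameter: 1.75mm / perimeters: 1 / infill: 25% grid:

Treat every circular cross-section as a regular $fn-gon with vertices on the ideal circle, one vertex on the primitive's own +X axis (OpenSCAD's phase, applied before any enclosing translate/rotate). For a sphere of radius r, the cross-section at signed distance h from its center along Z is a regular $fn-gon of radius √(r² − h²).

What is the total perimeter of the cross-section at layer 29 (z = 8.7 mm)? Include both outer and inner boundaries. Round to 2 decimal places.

61.72 mm

At z = 8.7 mm: the cone: at t=0.527 of its height the radius interpolates to r₁+(r₂−r₁)t = 8.836, giving a regular 16-gon of that circumradius (perimeter = 2·16·8.836·sin(180°/16) = 55.16 mm); the sphere at (8.5, -3) is not intersected at this z (|z−center|=3.700 > r=3.5); the cone at (6.5, -0.5) (r1=6.5→r2=3) has section circumradius 4.960 here — a regular 16-gon (perimeter = 2·16·4.960·sin(180°/16) = 30.96 mm); After the difference (first − rest): starting from the cone, the cone at (6.5, -0.5) partially overlaps it — only the 54.49 mm² overlap (of its 75.32 mm²) is removed, clipping the outline — boundary = 61.72 mm. Overall, the cross-section is a single solid region. Total boundary length (outer) = 61.72 mm.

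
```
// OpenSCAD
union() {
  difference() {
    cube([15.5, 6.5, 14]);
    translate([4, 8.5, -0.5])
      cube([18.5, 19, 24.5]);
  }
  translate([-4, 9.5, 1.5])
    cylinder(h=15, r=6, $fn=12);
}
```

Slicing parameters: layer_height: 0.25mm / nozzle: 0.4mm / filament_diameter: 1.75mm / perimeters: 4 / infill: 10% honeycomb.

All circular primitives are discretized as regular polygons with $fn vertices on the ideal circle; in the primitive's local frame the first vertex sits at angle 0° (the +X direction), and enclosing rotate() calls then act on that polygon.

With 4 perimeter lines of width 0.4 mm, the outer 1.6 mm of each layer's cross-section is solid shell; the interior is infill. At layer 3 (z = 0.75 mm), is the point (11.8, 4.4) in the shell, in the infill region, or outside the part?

At z = 0.75 mm: the 15.5×6.5 cube contributes its full rectangle; the 18.5×19 cube at (4, 8.5) contributes its full rectangle; After the difference (first − rest): starting from the 15.5×6.5 cube, the 18.5×19 cube at (4, 8.5) misses the remaining region (no effect) — 1 connected region; the cylinder at (-4, 9.5) is absent (z outside [1.5, 16.5]); Merging all regions: only the result so far is present, so the union is just that shape — 1 connected region. Overall, the cross-section is a single solid region. The nearest boundary edge runs (0.00, 6.50)→(15.50, 6.50); distance from the point to it = 2.10 mm. The point is inside the cross-section and 2.10 mm from the nearest boundary — more than the 1.6 mm shell width (4 × 0.4), so it's in the infill interior.

infill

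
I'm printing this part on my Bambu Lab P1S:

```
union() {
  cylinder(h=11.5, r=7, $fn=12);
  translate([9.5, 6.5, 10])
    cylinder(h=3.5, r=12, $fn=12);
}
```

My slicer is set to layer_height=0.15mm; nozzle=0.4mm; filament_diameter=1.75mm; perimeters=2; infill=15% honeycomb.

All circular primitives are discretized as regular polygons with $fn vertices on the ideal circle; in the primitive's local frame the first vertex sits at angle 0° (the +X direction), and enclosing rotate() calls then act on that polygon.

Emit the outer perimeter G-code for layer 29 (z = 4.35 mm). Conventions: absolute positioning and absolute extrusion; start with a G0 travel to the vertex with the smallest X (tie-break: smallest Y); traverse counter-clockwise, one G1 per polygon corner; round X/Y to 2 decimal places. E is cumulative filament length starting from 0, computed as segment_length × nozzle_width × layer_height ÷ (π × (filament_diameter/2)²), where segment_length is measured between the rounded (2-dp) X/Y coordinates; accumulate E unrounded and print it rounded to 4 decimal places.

G0 X-7.00 Y0.00 Z4.35
G1 X-6.06 Y-3.50 E0.0904
G1 X-3.50 Y-6.06 E0.1807
G1 X0.00 Y-7.00 E0.2711
G1 X3.50 Y-6.06 E0.3615
G1 X6.06 Y-3.50 E0.4518
G1 X7.00 Y0.00 E0.5422
G1 X6.06 Y3.50 E0.6326
G1 X3.50 Y6.06 E0.7229
G1 X0.00 Y7.00 E0.8133
G1 X-3.50 Y6.06 E0.9037
G1 X-6.06 Y3.50 E0.9941
G1 X-7.00 Y0.00 E1.0845

At z = 4.35 mm: the cylinder: section is a regular 12-gon, circumradius r=7; the cylinder at (9.5, 6.5) does not reach this height (z outside [10, 13.5]); Merging all regions: only the r=7 cylinder is present, so the union is just that shape — 1 connected region. The outline is a single polygon with 12 vertices. Extrusion per mm of travel: 0.4 × 0.15 / (π × 0.875²) = 0.024945. Accumulating E over each segment gives final E = 1.0845.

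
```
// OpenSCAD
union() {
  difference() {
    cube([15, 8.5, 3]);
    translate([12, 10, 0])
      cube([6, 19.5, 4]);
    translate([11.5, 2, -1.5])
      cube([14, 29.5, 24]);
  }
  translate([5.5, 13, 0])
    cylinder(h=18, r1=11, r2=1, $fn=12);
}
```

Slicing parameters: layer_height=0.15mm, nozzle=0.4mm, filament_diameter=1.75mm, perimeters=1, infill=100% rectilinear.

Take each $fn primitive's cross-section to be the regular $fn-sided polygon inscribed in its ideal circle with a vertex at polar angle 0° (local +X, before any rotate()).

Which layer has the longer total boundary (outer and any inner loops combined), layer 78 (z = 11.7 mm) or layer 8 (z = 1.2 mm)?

Layer 78 (z = 11.7): the cube is absent (z outside [0, 3]); the cube at (12, 10) is not intersected at this z (z outside [0, 4]); the cube at (11.5, 2) (footprint 14×29.5) is included at this height (perimeter 87.00 mm); Taking the first minus the rest: the first operand is absent here, so nothing remains; the cone at (5.5, 13) (r1=11→r2=1) has section circumradius 4.500 here — a regular 12-gon (perimeter = 2·12·4.500·sin(180°/12) = 27.95 mm); Taking the union: only the cone at (5.5, 13) is present, so the union is just that shape — boundary = 27.95 mm. So its perimeter = 27.95 mm. Layer 8 (z = 1.2): the cube (footprint 15×8.5) is included at this height (perimeter 47.00 mm); the cube at (12, 10) (footprint 6×19.5) is included at this height (perimeter 51.00 mm); the cube at (11.5, 2) is present — its section is the full 14×29.5 rectangle (perimeter 87.00 mm); After the difference (first − rest): starting from the 15×8.5 cube, the 6×19.5 cube at (12, 10) misses the remaining region (no effect); the 14×29.5 cube at (11.5, 2) partially overlaps it — only the 22.75 mm² overlap (of its 413.00 mm²) is removed, clipping the outline — boundary = 47.00 mm; the cone at (5.5, 13): at t=0.067 of its height the radius interpolates to r₁+(r₂−r₁)t = 10.333, giving a regular 12-gon of that circumradius (perimeter = 2·12·10.333·sin(180°/12) = 64.19 mm); Merging all regions: the regions partially overlap (shared area 57.91 mm²), so the edge portions inside another operand are dropped and the merged outline is re-measured after clipping — boundary = 79.61 mm. So its perimeter = 79.61 mm. Layer 8 is larger (79.61 vs 27.95 mm).

layer 8 (z = 1.2 mm)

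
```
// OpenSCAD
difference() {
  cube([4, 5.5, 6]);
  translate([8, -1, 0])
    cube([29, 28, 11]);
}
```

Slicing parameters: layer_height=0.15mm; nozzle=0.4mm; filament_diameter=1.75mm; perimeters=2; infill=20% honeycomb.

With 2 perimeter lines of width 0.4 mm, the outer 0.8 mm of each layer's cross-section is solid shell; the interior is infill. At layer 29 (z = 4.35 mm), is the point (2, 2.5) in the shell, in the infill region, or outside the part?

infill

At z = 4.35 mm: the 4×5.5 cube contributes its full rectangle; the 29×28 cube at (8, -1) contributes its full rectangle; Taking the first minus the rest: starting from the 4×5.5 cube, the 29×28 cube at (8, -1) misses the remaining region (no effect) — 1 connected region. Overall, the cross-section is a single solid region. The nearest boundary edge runs (4.00, 5.50)→(4.00, 0.00); distance from the point to it = 2.00 mm. The point is inside the cross-section and 2.00 mm from the nearest boundary — more than the 0.8 mm shell width (2 × 0.4), so it's in the infill interior.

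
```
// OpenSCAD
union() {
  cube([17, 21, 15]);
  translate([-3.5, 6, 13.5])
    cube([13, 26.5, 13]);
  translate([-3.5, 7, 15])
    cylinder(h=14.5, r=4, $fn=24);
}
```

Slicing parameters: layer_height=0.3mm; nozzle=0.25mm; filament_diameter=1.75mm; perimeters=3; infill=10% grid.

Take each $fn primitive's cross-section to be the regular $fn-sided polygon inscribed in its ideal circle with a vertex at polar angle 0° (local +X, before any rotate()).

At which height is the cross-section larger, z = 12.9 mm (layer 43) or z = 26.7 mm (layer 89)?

layer 43 (z = 12.9 mm)

Layer 43 (z = 12.9): the cube (footprint 17×21) is included at this height (area 357.00 mm²); the cube at (-3.5, 6) is not intersected at this z (z outside [13.5, 26.5]); the cylinder at (-3.5, 7) is not intersected at this z (z outside [15, 29.5]); Merging all regions: only the 17×21 cube is present, so the union is just that shape — area = 357.00 mm². So its area = 357.00 mm². Layer 89 (z = 26.7): the cube is not intersected at this z (z outside [0, 15]); the cube at (-3.5, 6) is absent (z outside [13.5, 26.5]); the r=4 cylinder at (-3.5, 7) gives a regular 24-gon of circumradius 4 (constant along its height) (area = (24/2)·4.000²·sin(360°/24) = 49.69 mm²); Taking the union: only the r=4 cylinder at (-3.5, 7) is present, so the union is just that shape — area = 49.69 mm². So its area = 49.69 mm². Layer 43 is larger (357.00 vs 49.69 mm²).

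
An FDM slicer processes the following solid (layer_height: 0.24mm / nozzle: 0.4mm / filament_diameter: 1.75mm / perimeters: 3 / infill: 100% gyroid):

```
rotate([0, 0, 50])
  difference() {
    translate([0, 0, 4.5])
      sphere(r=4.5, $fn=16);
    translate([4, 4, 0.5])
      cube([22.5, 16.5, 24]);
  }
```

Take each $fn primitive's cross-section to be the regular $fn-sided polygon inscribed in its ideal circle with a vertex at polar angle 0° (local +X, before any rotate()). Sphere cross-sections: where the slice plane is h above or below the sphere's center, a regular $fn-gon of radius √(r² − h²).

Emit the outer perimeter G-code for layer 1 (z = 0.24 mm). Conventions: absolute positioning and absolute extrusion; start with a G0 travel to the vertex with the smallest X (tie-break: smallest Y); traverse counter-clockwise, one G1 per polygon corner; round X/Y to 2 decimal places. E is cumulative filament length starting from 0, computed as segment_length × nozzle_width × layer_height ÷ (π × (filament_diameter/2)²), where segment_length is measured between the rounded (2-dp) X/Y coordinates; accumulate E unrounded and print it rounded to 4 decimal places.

G0 X-1.44 Y-0.13 Z0.24
G1 X-1.29 Y-0.67 E0.0224
G1 X-0.93 Y-1.11 E0.0451
G1 X-0.44 Y-1.38 E0.0674
G1 X0.13 Y-1.44 E0.0903
G1 X0.67 Y-1.29 E0.1126
G1 X1.11 Y-0.93 E0.1353
G1 X1.38 Y-0.44 E0.1577
G1 X1.44 Y0.13 E0.1805
G1 X1.29 Y0.67 E0.2029
G1 X0.93 Y1.11 E0.2256
G1 X0.44 Y1.38 E0.2479
G1 X-0.13 Y1.44 E0.2708
G1 X-0.67 Y1.29 E0.2932
G1 X-1.11 Y0.93 E0.3159
G1 X-1.38 Y0.44 E0.3382
G1 X-1.44 Y-0.13 E0.3611

At z = 0.24 mm: the r=4.5 sphere contributes a regular 16-gon of circumradius √(4.5²−4.26²) = 1.450; the cube at (4, 4) does not reach this height (z outside [0.5, 24.5]); Taking the first minus the rest: none of the subtracted shapes is present at this height, so the r=4.5 sphere is unchanged — 1 connected region; (whole slice rotated 50° about Z — lengths, areas and connectivity unchanged). The outline is a single polygon with 16 vertices. Extrusion per mm of travel: 0.4 × 0.24 / (π × 0.875²) = 0.039912. Accumulating E over each segment gives final E = 0.3611.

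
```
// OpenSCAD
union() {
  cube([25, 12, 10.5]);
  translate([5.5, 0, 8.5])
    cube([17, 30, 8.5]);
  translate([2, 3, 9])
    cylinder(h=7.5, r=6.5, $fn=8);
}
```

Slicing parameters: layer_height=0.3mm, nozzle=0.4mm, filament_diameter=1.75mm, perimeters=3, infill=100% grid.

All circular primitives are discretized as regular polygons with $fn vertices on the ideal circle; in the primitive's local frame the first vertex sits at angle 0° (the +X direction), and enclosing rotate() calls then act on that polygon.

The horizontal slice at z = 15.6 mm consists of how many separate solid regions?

1

At z = 15.6 mm: the cube does not reach this height (z outside [0, 10.5]); the cube at (5.5, 0) is present — its section is the full 17×30 rectangle; the r=6.5 cylinder at (2, 3) contributes a regular 8-gon of circumradius 6.5; Taking the union: the regions partially overlap (shared area 16.80 mm²), so overlapping operands fuse into one piece — 1 connected region. The result has 1 disconnected region.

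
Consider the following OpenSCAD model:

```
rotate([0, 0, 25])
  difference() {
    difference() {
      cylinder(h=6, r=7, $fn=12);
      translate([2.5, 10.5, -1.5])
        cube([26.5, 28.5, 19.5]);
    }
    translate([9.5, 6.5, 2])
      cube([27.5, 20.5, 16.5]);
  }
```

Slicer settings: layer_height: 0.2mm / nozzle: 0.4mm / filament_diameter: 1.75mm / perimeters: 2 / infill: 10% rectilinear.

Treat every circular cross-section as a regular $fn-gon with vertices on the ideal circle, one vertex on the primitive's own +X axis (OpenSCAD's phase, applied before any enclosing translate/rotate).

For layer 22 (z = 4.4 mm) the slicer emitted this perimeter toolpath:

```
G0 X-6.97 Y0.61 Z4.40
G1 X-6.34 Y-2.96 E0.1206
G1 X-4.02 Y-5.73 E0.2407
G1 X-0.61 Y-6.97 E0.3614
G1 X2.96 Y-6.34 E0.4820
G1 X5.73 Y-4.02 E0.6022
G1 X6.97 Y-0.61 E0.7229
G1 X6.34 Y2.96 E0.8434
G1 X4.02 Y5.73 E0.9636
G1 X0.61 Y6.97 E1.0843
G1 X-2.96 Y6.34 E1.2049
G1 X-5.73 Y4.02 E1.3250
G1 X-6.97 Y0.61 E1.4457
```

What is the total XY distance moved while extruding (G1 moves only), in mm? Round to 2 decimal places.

Sum the Euclidean lengths of each G1 segment: total = 43.47 mm.

43.47 mm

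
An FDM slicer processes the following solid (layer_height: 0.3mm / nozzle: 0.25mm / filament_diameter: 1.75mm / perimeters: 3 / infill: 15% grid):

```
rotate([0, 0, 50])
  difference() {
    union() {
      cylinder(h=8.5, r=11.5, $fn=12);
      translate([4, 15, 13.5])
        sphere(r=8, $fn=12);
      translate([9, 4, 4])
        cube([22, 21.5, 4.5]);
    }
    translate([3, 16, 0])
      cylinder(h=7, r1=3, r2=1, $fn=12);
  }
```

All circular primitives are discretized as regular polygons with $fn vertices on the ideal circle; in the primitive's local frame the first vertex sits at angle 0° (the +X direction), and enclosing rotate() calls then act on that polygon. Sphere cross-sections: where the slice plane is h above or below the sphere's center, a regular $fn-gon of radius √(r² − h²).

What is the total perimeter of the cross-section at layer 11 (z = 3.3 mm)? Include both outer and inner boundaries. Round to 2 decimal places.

71.43 mm

At z = 3.3 mm: the r=11.5 cylinder gives a regular 12-gon of circumradius 11.5 (constant along its height) (perimeter = 2·12·11.500·sin(180°/12) = 71.43 mm); the sphere at (4, 15) is not intersected at this z (|z−center|=10.200 > r=8); the cube at (9, 4) is absent (z outside [4, 8.5]); Merging all regions: only the r=11.5 cylinder is present, so the union is just that shape — boundary = 71.43 mm; the cone at (3, 16): at t=0.471 of its height the radius interpolates to r₁+(r₂−r₁)t = 2.057, giving a regular 12-gon of that circumradius (perimeter = 2·12·2.057·sin(180°/12) = 12.78 mm); Subtracting the remaining from the first: starting from the result so far, the cone at (3, 16) misses the remaining region (no effect) — boundary = 71.43 mm; (whole slice rotated 50° about Z — lengths, areas and connectivity unchanged). Overall, the cross-section is a single solid region. Total boundary length (outer) = 71.43 mm.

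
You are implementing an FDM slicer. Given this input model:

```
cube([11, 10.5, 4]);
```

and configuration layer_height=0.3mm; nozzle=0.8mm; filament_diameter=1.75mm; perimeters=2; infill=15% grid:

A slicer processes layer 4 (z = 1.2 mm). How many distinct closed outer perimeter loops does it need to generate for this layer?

At z = 1.2 mm: the cube is present — its section is the full 11×10.5 rectangle. The result has 1 disconnected region.

1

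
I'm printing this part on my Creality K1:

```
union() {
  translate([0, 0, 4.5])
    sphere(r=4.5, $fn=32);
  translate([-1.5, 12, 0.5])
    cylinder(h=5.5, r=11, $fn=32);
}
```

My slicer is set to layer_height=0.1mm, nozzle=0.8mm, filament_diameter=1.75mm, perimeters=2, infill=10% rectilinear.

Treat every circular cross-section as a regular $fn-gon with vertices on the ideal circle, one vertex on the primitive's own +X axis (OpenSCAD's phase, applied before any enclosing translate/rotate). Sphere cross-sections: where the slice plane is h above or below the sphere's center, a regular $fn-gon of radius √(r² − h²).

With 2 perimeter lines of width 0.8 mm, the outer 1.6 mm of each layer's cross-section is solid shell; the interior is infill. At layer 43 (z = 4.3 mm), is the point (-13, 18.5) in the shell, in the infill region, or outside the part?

At z = 4.3 mm: the r=4.5 sphere slices to a regular 32-gon of circumradius 4.496 (√(r²−h²) with h=0.2 from center); the cylinder at (-1.5, 12): section is a regular 32-gon, circumradius r=11; Merging all regions: the regions partially overlap (shared area 19.23 mm²), so overlapping operands fuse into one piece — 1 connected region. Overall, the cross-section is a single solid region. The nearest boundary edge runs (-11.66, 16.21)→(-10.65, 18.11); distance from the point to it = 2.26 mm. The point is not inside any of the regions above, so it lies outside the cross-section (2.26 mm from the nearest boundary).

outside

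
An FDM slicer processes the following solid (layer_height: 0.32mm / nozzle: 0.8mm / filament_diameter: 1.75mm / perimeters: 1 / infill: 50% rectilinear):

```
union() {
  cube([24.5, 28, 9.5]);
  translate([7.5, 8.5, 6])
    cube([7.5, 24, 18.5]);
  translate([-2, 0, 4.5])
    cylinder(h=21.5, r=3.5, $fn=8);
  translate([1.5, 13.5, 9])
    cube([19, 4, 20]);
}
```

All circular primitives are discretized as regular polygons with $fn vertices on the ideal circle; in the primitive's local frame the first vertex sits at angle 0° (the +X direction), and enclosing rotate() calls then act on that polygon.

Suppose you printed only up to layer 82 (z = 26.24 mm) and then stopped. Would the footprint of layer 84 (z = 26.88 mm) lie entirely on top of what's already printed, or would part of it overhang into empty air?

entirely on top

Compare the two slices. At z = 26.24: the cube does not reach this height (z outside [0, 9.5]); the cube at (7.5, 8.5) is not intersected at this z (z outside [6, 24.5]); the cylinder at (-2, 0) is absent (z outside [4.5, 26]); the cube at (1.5, 13.5) (footprint 19×4) is included at this height (area 76.00 mm²); Taking the union: only the 19×4 cube at (1.5, 13.5) is present, so the union is just that shape — area = 76.00 mm². At z = 26.88: the cube is absent (z outside [0, 9.5]); the cube at (7.5, 8.5) is absent (z outside [6, 24.5]); the cylinder at (-2, 0) is absent (z outside [4.5, 26]); the 19×4 cube at (1.5, 13.5) contributes its full rectangle (area 76.00 mm²); Merging all regions: only the 19×4 cube at (1.5, 13.5) is present, so the union is just that shape — area = 76.00 mm². Checking containment: the cross-section at z = 26.88 is a subset of the cross-section at z = 26.24.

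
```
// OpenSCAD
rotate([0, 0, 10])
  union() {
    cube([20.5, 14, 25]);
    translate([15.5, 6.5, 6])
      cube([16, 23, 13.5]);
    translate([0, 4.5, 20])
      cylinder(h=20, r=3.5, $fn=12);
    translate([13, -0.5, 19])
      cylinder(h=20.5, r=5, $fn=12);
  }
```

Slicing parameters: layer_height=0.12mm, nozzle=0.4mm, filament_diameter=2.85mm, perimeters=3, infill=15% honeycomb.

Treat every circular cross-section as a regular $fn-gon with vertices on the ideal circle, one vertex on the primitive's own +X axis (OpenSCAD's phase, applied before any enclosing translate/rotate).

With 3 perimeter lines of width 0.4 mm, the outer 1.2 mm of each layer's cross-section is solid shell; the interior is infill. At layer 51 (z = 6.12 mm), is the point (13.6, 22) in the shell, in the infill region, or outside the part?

infill

At z = 6.12 mm: the 20.5×14 cube contributes its full rectangle; the 16×23 cube at (15.5, 6.5) contributes its full rectangle; the cylinder at (0, 4.5) is not intersected at this z (z outside [20, 40]); the cylinder at (13, -0.5) is not intersected at this z (z outside [19, 39.5]); Combining (union): the regions partially overlap (shared area 37.50 mm²), so overlapping operands fuse into one piece — 1 connected region; (whole slice rotated 10° about Z — lengths, areas and connectivity unchanged). Overall, the cross-section is a single solid region. Undo the 10° rotation: the query point maps to (17.214, 19.304) in the un-rotated model frame. The nearest boundary edge runs (15.50, 14.00)→(15.50, 29.50); distance from the point to it = 1.71 mm. The point is inside the cross-section and 1.71 mm from the nearest boundary — more than the 1.2 mm shell width (3 × 0.4), so it's in the infill interior.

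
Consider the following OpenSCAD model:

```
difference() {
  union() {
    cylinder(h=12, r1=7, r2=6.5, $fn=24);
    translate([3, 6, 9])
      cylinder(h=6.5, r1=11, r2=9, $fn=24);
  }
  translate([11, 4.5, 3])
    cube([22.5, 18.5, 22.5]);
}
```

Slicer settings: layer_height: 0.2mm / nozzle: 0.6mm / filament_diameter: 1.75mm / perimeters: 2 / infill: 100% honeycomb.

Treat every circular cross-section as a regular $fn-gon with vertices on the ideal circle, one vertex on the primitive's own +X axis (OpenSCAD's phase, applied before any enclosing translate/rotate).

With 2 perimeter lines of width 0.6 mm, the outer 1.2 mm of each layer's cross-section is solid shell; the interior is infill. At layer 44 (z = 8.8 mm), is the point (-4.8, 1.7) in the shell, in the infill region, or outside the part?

At z = 8.8 mm: the cone: at t=0.733 of its height the radius interpolates to r₁+(r₂−r₁)t = 6.633, giving a regular 24-gon of that circumradius; the cone at (3, 6) does not reach this height (z outside [9, 15.5]); Merging all regions: only the cone is present, so the union is just that shape — 1 connected region; the cube at (11, 4.5) (footprint 22.5×18.5) is included at this height; Subtracting the remaining from the first: starting from the result so far, the 22.5×18.5 cube at (11, 4.5) misses the remaining region (no effect) — 1 connected region. Overall, the cross-section is a single solid region. The nearest boundary edge runs (-6.41, 1.72)→(-5.74, 3.32); distance from the point to it = 1.49 mm. The point is inside the cross-section and 1.49 mm from the nearest boundary — more than the 1.2 mm shell width (2 × 0.6), so it's in the infill interior.

infill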